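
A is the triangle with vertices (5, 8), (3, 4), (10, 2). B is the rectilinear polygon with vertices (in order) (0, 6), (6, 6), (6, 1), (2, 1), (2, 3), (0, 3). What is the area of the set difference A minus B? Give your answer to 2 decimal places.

|A| = 16, |A∩B| = 6.2857.
|A ∖ B| = |A| − |A∩B| = 16 − 6.2857 = 9.71.

9.71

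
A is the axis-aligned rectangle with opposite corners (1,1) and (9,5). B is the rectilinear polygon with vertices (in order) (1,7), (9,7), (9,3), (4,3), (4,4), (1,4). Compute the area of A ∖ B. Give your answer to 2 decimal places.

|A| = 32, |A∩B| = 13.
|A ∖ B| = |A| − |A∩B| = 32 − 13 = 19.00.

19.00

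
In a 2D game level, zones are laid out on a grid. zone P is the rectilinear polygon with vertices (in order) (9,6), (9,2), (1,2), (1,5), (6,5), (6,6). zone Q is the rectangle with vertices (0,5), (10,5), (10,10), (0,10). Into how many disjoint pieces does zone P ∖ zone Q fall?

zone P ∖ zone Q is a single connected region.

1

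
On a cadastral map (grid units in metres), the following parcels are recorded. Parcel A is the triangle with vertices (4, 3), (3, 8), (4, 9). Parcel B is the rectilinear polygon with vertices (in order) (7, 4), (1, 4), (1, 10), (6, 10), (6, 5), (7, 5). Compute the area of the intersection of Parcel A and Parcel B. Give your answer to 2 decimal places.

The intersection is the polygon with vertices (3,8), (4,9), (4,4), (3.8,4).
By the shoelace formula its area is 2.90.

2.90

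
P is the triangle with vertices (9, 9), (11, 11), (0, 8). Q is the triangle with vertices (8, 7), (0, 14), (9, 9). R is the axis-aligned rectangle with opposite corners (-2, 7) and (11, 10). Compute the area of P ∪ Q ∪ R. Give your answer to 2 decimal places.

45.59

By inclusion–exclusion:
Individual areas: |P| = 8, |Q| = 11.5, |R| = 39.
|P∩Q| = 2.6979.
|P∩R| = 6.6667.
|Q∩R| = 6.2429.
|P∩Q∩R| = 2.6979.
|P ∪ Q ∪ R| = 58.5 − 15.6075 + 2.6979 = 45.59.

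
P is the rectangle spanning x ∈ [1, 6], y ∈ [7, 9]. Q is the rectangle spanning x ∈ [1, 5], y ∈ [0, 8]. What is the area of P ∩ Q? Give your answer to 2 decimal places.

4.00

|P∩Q|: x∈[1,5], y∈[7,8] → 4·1 = 4.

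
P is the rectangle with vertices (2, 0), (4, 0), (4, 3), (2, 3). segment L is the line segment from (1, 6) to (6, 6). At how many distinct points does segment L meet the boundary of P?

0

The segment lies entirely outside P and never meets its boundary.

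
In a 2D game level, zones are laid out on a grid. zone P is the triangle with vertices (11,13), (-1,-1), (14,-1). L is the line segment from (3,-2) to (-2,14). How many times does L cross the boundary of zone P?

2

The segment meets the boundary at (1.702,2.153), (2.688,-1).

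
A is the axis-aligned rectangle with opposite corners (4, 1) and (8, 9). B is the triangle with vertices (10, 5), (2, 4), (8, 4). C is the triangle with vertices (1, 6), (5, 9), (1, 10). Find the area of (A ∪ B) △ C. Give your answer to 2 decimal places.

40.25

|A ∪ B| = 33.
|(A ∪ B) ∩ C| = 0.375.
|(A ∪ B) △ C| = 33 + 8 − 0.75 = 40.25.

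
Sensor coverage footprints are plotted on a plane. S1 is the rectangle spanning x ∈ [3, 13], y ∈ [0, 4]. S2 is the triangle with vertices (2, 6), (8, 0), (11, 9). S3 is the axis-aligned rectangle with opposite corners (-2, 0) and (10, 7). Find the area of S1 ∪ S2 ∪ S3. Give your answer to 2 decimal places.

By inclusion–exclusion:
Individual areas: |S1| = 40, |S2| = 36, |S3| = 84.
|S1∩S2| = 10.6667.
|S1∩S3|: x∈[3,10], y∈[0,4] → 7·4 = 28.
|S2∩S3| = 30.5.
|S1∩S2∩S3| = 10.6667.
|S1 ∪ S2 ∪ S3| = 160 − 69.1667 + 10.6667 = 101.50.

101.50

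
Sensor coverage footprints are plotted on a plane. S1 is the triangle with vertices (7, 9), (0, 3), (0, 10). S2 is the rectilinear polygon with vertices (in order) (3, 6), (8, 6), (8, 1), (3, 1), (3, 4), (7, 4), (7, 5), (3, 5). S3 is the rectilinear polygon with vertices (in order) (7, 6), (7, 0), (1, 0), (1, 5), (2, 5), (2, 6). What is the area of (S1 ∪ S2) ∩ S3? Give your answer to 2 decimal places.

|S1 ∪ S2| = 45.3929.
|(S1 ∪ S2) ∩ S3| = 17.57.

17.57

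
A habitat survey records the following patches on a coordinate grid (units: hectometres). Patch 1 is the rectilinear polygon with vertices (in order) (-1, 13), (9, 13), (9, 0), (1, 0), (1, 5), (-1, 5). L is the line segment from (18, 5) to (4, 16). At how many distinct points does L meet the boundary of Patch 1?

2

The segment meets the boundary at (7.818,13), (9,12.071).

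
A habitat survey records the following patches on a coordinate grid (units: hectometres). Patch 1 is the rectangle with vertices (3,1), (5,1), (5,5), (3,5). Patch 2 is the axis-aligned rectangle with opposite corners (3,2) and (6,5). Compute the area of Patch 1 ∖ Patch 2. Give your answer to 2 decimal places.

2.00

|Patch 1∩Patch 2|: x∈[3,5], y∈[2,5] → 2·3 = 6.
|Patch 1| = 8.
|Patch 1 ∖ Patch 2| = |Patch 1| − |Patch 1∩Patch 2| = 8 − 6 = 2.00.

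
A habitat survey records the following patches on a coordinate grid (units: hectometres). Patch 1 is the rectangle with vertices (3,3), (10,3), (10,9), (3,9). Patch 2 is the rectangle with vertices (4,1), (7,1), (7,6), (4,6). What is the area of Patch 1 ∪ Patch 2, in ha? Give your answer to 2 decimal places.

By inclusion–exclusion:
Individual areas: |Patch 1| = 42, |Patch 2| = 15.
|Patch 1∩Patch 2|: x∈[4,7], y∈[3,6] → 3·3 = 9.
|Patch 1 ∪ Patch 2| = 57 − 9 = 48.00.

48.00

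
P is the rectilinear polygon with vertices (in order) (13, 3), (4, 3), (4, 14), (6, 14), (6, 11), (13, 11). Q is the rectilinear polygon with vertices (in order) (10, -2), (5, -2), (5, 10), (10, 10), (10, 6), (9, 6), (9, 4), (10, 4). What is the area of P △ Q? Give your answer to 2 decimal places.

|P| = 78, |Q| = 58, |P∩Q| = 33.
|P △ Q| = |P| + |Q| − 2·|P∩Q| = 78 + 58 − 66 = 70.00.

70.00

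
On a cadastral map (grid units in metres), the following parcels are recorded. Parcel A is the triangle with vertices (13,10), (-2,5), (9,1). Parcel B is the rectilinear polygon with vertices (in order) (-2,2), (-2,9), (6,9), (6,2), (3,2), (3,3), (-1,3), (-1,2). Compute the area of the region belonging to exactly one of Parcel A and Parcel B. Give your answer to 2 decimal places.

|Parcel A| = 57.5, |Parcel B| = 52, |Parcel A∩Parcel B| = 22.303.
|Parcel A △ Parcel B| = |Parcel A| + |Parcel B| − 2·|Parcel A∩Parcel B| = 57.5 + 52 − 44.6061 = 64.89.

64.89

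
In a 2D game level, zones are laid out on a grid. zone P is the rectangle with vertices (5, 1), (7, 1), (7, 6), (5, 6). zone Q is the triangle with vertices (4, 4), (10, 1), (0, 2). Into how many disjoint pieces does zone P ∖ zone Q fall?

zone P ∖ zone Q splits into 2 disjoint pieces (area 0.8, area 6).

2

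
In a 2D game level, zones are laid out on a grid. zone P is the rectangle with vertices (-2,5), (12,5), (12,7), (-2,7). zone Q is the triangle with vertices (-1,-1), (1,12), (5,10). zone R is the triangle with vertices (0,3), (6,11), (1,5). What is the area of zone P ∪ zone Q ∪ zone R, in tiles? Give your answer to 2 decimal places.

By inclusion–exclusion:
Individual areas: |zone P| = 28, |zone Q| = 28, |zone R| = 2.
|zone P∩zone Q| = 5.4825.
|zone P∩zone R| = 0.8333.
|zone Q∩zone R| = 1.8538.
|zone P∩zone Q∩zone R| = 0.8333.
|zone P ∪ zone Q ∪ zone R| = 58 − 8.1697 + 0.8333 = 50.66.

50.66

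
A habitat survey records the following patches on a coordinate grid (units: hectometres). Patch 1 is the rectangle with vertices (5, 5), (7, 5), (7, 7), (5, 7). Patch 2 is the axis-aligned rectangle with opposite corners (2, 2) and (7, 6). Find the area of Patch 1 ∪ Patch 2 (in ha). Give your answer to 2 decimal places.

By inclusion–exclusion:
Individual areas: |Patch 1| = 4, |Patch 2| = 20.
|Patch 1∩Patch 2|: x∈[5,7], y∈[5,6] → 2·1 = 2.
|Patch 1 ∪ Patch 2| = 24 − 2 = 22.00.

22.00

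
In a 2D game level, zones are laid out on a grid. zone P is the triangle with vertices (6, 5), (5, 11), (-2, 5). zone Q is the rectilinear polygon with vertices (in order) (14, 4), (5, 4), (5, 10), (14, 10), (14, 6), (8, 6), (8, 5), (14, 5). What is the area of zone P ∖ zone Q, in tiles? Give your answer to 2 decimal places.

|zone P| = 24, |zone P∩zone Q| = 2.9167.
|zone P ∖ zone Q| = |zone P| − |zone P∩zone Q| = 24 − 2.9167 = 21.08.

21.08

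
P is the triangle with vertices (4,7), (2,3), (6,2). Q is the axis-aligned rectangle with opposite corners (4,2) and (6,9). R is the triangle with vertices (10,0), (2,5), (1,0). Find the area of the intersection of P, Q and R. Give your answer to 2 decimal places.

1.68

The intersection is the polygon with vertices (4,3.75), (5.733,2.667), (6,2), (4,2.5).
By the shoelace formula its area is 1.68.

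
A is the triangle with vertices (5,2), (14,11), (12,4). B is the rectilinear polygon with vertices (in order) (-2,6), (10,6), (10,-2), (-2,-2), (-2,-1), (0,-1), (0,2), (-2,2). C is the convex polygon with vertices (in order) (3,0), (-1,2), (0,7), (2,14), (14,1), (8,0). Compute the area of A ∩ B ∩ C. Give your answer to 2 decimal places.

8.22

The intersection is the polygon with vertices (9.385,6), (10,5.333), (10,3.429), (5,2), (9,6).
By the shoelace formula its area is 8.22.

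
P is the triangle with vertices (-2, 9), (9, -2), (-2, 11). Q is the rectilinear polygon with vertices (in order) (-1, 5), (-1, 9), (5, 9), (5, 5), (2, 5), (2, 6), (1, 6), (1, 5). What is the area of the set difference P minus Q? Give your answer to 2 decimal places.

6.46

|P| = 11, |P∩Q| = 4.5385.
|P ∖ Q| = |P| − |P∩Q| = 11 − 4.5385 = 6.46.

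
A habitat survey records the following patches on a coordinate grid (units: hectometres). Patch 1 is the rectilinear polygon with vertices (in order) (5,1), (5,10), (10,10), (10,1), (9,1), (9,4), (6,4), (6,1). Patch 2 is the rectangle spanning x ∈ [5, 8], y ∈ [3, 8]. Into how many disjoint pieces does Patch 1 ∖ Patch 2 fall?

Patch 1 ∖ Patch 2 splits into 2 disjoint pieces (area 2, area 21).

2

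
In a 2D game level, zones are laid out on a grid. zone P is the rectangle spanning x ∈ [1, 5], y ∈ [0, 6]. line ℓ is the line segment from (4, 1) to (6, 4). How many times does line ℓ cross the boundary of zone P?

1

The segment meets the boundary at (5,2.5).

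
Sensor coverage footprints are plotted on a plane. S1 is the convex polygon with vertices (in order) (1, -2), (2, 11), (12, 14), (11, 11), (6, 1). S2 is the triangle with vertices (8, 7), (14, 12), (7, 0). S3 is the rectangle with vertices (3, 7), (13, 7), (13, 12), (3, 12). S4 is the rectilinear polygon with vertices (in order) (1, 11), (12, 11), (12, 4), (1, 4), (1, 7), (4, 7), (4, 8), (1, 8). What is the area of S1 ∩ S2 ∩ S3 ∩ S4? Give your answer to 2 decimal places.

The intersection is the polygon with vertices (9,7), (8,7), (9.714,8.429).
By the shoelace formula its area is 0.71.

0.71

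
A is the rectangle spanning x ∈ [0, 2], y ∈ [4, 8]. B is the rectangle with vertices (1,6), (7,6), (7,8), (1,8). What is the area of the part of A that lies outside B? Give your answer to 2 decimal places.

6.00

|A∩B|: x∈[1,2], y∈[6,8] → 1·2 = 2.
|A| = 8.
|A ∖ B| = |A| − |A∩B| = 8 − 2 = 6.00.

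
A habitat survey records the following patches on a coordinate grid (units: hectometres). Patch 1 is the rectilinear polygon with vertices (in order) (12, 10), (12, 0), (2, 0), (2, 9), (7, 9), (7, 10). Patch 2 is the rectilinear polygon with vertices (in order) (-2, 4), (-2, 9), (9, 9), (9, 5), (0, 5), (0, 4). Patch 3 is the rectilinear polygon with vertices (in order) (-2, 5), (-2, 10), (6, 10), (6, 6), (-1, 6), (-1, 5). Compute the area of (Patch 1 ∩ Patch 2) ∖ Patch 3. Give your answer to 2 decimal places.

|Patch 1 ∩ Patch 2| = 28.
|(Patch 1 ∩ Patch 2) ∩ Patch 3| = 12.
|(Patch 1 ∩ Patch 2) ∖ Patch 3| = 28 − 12 = 16.00.

16.00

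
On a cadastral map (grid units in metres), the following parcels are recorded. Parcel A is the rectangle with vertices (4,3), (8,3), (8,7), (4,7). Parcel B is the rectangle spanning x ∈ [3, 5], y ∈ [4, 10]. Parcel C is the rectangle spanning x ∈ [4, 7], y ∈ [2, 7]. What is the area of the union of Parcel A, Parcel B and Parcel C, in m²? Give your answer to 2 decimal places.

By inclusion–exclusion:
Individual areas: |Parcel A| = 16, |Parcel B| = 12, |Parcel C| = 15.
|Parcel A∩Parcel B|: x∈[4,5], y∈[4,7] → 1·3 = 3.
|Parcel A∩Parcel C|: x∈[4,7], y∈[3,7] → 3·4 = 12.
|Parcel B∩Parcel C|: x∈[4,5], y∈[4,7] → 1·3 = 3.
|Parcel A∩Parcel B∩Parcel C| = 3.
|Parcel A ∪ Parcel B ∪ Parcel C| = 43 − 18 + 3 = 28.00.

28.00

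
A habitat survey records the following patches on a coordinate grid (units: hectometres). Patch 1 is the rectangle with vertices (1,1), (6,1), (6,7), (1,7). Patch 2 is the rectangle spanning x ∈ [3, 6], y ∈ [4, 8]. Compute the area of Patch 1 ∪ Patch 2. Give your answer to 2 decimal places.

33.00

By inclusion–exclusion:
Individual areas: |Patch 1| = 30, |Patch 2| = 12.
|Patch 1∩Patch 2|: x∈[3,6], y∈[4,7] → 3·3 = 9.
|Patch 1 ∪ Patch 2| = 42 − 9 = 33.00.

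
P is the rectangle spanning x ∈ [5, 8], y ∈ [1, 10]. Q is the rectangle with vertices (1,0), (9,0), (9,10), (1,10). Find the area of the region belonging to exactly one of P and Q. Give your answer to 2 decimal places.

53.00

|P∩Q|: x∈[5,8], y∈[1,10] → 3·9 = 27.
|P △ Q| = |P| + |Q| − 2·|P∩Q| = 27 + 80 − 54 = 53.00.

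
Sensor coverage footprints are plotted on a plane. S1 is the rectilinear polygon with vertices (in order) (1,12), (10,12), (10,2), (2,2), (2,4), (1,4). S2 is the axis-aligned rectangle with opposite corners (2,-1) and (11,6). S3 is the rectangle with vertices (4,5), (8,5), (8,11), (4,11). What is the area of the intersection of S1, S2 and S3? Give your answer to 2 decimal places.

4.00

The intersection is the polygon with vertices (8,6), (8,5), (4,5), (4,6).
By the shoelace formula its area is 4.00.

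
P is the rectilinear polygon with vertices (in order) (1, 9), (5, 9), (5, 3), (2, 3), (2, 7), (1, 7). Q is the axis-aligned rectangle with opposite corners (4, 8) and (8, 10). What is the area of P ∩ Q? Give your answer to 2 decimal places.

The intersection is the polygon with vertices (5,9), (5,8), (4,8), (4,9).
By the shoelace formula its area is 1.00.

1.00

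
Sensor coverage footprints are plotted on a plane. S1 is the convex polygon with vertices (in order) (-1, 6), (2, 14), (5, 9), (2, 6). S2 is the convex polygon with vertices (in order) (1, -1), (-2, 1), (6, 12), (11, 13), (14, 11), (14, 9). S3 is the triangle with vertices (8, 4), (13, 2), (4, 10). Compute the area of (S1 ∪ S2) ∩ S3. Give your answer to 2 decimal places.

The region (S1 ∪ S2) ∩ S3 is the polygon with vertices (7.83,4.254), (4,10), (9.242,5.34).
By the shoelace formula its area is 6.14.

6.14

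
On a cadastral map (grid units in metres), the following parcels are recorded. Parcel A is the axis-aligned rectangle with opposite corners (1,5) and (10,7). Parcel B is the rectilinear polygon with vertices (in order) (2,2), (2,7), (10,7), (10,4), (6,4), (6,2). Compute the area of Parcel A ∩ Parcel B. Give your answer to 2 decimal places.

16.00

The intersection is the polygon with vertices (10,5), (2,5), (2,7), (10,7).
By the shoelace formula its area is 16.00.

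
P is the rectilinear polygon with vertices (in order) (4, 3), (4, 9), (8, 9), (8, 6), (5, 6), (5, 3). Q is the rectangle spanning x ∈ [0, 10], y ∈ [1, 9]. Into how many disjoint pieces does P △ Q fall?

P △ Q is a single connected region.

1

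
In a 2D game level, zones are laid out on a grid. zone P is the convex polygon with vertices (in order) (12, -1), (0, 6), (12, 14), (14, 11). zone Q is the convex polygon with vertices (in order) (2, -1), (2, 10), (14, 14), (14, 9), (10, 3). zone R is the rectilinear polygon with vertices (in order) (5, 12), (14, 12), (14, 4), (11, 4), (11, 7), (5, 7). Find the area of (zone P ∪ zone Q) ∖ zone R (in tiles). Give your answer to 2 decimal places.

85.41

|zone P ∪ zone Q| = 134.2708.
|(zone P ∪ zone Q) ∩ zone R| = 48.8611.
|(zone P ∪ zone Q) ∖ zone R| = 134.2708 − 48.8611 = 85.41.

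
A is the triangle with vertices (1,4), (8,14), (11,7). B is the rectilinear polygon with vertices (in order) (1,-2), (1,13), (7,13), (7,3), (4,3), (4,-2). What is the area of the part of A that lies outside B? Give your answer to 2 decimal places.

|A| = 39.5, |A∩B| = 20.3143.
|A ∖ B| = |A| − |A∩B| = 39.5 − 20.3143 = 19.19.

19.19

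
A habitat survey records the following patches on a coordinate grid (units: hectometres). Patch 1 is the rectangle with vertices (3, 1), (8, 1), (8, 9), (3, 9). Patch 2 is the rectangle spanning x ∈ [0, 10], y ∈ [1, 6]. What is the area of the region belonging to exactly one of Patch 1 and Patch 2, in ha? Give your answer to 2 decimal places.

|Patch 1∩Patch 2|: x∈[3,8], y∈[1,6] → 5·5 = 25.
|Patch 1 △ Patch 2| = |Patch 1| + |Patch 2| − 2·|Patch 1∩Patch 2| = 40 + 50 − 50 = 40.00.

40.00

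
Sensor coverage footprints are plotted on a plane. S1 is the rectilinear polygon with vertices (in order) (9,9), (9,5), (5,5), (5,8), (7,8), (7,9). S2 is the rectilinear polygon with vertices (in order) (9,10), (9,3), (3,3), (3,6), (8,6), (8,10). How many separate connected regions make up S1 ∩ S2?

1

S1 ∩ S2 is a single connected region.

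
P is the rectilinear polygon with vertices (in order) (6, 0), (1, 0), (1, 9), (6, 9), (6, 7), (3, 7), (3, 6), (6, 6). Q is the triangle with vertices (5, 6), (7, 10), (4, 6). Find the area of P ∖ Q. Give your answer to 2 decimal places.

|P| = 42, |P∩Q| = 0.7917.
|P ∖ Q| = |P| − |P∩Q| = 42 − 0.7917 = 41.21.

41.21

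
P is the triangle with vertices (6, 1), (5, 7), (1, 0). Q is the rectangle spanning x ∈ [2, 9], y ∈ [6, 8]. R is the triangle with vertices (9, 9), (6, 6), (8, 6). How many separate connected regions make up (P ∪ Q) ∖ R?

2

(P ∪ Q) ∖ R splits into 2 disjoint pieces (area 25.131, area 1.3333).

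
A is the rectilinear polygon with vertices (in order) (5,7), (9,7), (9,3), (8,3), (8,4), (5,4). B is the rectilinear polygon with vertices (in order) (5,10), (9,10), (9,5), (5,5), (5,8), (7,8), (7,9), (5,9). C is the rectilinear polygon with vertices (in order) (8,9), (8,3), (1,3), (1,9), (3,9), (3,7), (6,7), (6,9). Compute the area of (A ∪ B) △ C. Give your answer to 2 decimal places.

|A ∪ B| = 23.
|(A ∪ B) ∩ C| = 12.
|(A ∪ B) △ C| = 23 + 36 − 24 = 35.00.

35.00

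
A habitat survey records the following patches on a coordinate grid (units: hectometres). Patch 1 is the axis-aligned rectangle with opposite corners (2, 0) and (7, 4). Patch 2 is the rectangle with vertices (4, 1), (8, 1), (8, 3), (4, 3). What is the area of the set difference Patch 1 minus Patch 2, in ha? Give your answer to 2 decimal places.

14.00

|Patch 1∩Patch 2|: x∈[4,7], y∈[1,3] → 3·2 = 6.
|Patch 1| = 20.
|Patch 1 ∖ Patch 2| = |Patch 1| − |Patch 1∩Patch 2| = 20 − 6 = 14.00.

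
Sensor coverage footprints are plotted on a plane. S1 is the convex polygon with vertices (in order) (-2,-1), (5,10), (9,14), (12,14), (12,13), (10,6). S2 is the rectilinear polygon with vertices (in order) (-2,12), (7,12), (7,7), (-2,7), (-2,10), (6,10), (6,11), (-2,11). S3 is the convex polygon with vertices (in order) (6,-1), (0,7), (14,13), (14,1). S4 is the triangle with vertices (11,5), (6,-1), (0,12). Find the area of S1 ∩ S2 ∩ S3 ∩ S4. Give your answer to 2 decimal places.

The intersection is the polygon with vertices (3.091,7), (4.25,8.821), (4.695,9.012), (7,7.545), (7,7).
By the shoelace formula its area is 4.86.

4.86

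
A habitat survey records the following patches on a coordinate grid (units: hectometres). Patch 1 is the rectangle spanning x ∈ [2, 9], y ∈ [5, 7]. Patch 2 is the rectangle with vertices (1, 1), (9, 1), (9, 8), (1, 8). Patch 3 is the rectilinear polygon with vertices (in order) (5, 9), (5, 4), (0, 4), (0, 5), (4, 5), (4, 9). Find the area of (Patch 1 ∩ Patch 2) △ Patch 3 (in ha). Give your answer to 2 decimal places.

19.00

|Patch 1 ∩ Patch 2| = 14.
|(Patch 1 ∩ Patch 2) ∩ Patch 3| = 2.
|(Patch 1 ∩ Patch 2) △ Patch 3| = 14 + 9 − 4 = 19.00.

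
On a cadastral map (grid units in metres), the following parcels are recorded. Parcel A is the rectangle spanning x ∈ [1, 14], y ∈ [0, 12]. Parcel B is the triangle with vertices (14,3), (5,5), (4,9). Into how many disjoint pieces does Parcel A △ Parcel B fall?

1

Parcel A △ Parcel B is a single connected region.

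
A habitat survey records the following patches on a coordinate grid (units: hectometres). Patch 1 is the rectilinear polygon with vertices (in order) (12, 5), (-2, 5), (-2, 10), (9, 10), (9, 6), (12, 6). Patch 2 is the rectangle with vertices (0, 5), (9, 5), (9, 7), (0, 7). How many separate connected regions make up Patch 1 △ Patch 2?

2

Patch 1 △ Patch 2 splits into 2 disjoint pieces (area 3, area 37).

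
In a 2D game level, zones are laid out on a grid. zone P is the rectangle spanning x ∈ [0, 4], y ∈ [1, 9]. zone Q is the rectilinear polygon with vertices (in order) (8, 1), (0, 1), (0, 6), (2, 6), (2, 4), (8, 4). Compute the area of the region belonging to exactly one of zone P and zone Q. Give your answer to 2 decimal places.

28.00

|zone P| = 32, |zone Q| = 28, |zone P∩zone Q| = 16.
|zone P △ zone Q| = |zone P| + |zone Q| − 2·|zone P∩zone Q| = 32 + 28 − 32 = 28.00.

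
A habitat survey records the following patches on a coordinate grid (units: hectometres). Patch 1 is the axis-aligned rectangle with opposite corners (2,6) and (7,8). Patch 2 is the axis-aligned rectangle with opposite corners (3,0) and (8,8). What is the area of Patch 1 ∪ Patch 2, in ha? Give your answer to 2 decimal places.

By inclusion–exclusion:
Individual areas: |Patch 1| = 10, |Patch 2| = 40.
|Patch 1∩Patch 2|: x∈[3,7], y∈[6,8] → 4·2 = 8.
|Patch 1 ∪ Patch 2| = 50 − 8 = 42.00.

42.00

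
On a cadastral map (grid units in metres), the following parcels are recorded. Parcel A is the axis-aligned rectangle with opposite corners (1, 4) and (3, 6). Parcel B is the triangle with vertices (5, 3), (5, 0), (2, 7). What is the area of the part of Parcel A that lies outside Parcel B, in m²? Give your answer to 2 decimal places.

|Parcel A| = 4, |Parcel A∩Parcel B| = 0.3393.
|Parcel A ∖ Parcel B| = |Parcel A| − |Parcel A∩Parcel B| = 4 − 0.3393 = 3.66.

3.66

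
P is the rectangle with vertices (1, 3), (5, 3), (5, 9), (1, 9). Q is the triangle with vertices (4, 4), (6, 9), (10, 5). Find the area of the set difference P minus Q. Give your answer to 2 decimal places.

|P| = 24, |P∩Q| = 1.1667.
|P ∖ Q| = |P| − |P∩Q| = 24 − 1.1667 = 22.83.

22.83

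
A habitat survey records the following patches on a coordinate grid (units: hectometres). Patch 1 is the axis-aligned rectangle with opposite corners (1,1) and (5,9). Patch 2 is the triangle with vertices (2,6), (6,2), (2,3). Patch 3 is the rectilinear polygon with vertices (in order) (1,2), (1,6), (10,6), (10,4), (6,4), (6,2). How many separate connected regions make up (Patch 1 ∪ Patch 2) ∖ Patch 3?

(Patch 1 ∪ Patch 2) ∖ Patch 3 splits into 2 disjoint pieces (area 4, area 12).

2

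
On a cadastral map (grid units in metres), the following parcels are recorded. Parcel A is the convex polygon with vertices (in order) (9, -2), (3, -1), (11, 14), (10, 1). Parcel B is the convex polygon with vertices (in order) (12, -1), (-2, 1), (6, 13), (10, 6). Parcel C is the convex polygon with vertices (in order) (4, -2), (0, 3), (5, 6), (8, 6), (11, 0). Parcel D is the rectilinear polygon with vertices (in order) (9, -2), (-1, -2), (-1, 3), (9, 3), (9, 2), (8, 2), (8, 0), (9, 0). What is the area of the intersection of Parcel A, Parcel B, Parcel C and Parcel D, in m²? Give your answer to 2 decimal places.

The intersection is the polygon with vertices (3.637,0.195), (5.133,3), (9,3), (9,2), (8,2), (8,0), (9,0), (9,-0.571).
By the shoelace formula its area is 13.00.

13.00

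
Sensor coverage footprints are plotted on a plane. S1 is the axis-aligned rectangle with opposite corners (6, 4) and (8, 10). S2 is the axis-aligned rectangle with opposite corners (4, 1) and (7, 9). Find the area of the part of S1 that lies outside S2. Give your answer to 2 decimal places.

7.00

|S1∩S2|: x∈[6,7], y∈[4,9] → 1·5 = 5.
|S1| = 12.
|S1 ∖ S2| = |S1| − |S1∩S2| = 12 − 5 = 7.00.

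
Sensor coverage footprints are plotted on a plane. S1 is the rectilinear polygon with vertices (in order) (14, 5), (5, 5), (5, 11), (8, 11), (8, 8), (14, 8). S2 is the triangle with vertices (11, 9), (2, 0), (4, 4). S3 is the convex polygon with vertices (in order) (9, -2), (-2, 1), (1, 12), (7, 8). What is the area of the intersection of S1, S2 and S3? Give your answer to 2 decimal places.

1.36

The intersection is the polygon with vertices (7.325,6.375), (7.5,5.5), (7,5), (5.4,5).
By the shoelace formula its area is 1.36.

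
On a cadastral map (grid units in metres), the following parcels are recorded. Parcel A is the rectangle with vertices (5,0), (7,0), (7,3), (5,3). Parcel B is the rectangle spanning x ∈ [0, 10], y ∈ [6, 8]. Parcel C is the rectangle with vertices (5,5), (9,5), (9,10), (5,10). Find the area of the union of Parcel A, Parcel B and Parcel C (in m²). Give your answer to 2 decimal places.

38.00

By inclusion–exclusion:
Individual areas: |Parcel A| = 6, |Parcel B| = 20, |Parcel C| = 20.
|Parcel A∩Parcel B| = 0 (no overlap).
|Parcel A∩Parcel C| = 0 (no overlap).
|Parcel B∩Parcel C|: x∈[5,9], y∈[6,8] → 4·2 = 8.
|Parcel A∩Parcel B∩Parcel C| = 0.
|Parcel A ∪ Parcel B ∪ Parcel C| = 46 − 8 + 0 = 38.00.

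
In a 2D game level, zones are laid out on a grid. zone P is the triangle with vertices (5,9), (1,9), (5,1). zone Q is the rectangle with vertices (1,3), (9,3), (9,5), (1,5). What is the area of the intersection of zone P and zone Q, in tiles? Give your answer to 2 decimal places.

The intersection is the polygon with vertices (3,5), (5,5), (5,3), (4,3).
By the shoelace formula its area is 3.00.

3.00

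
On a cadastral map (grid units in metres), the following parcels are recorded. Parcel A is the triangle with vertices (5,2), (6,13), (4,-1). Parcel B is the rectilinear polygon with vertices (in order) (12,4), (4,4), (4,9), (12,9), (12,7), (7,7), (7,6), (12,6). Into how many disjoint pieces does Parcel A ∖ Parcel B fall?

Parcel A ∖ Parcel B splits into 2 disjoint pieces (area 1.8961, area 0.4156).

2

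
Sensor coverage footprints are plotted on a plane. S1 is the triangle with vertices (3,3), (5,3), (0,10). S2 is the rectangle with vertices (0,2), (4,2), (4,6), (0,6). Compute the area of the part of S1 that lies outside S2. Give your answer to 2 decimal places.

|S1| = 7, |S1∩S2| = 4.0143.
|S1 ∖ S2| = |S1| − |S1∩S2| = 7 − 4.0143 = 2.99.

2.99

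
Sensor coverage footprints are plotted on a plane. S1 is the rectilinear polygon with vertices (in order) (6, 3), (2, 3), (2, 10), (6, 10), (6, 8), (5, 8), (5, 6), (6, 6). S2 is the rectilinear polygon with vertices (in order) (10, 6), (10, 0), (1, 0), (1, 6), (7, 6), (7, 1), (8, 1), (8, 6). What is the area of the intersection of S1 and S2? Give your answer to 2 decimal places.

12.00

The intersection is the polygon with vertices (2,3), (2,6), (5,6), (6,6), (6,3).
By the shoelace formula its area is 12.00.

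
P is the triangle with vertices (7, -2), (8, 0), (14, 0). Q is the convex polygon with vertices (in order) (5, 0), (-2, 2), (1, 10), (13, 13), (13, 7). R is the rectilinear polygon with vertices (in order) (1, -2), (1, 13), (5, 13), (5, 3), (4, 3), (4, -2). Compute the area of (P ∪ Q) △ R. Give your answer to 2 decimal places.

108.29

|P ∪ Q| = 127.
|(P ∪ Q) ∩ R| = 36.8571.
|(P ∪ Q) △ R| = 127 + 55 − 73.7143 = 108.29.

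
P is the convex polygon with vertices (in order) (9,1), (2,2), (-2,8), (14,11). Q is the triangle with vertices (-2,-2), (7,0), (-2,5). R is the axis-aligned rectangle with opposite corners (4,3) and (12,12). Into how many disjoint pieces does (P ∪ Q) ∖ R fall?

2

(P ∪ Q) ∖ R splits into 2 disjoint pieces (area 67.3218, area 3.625).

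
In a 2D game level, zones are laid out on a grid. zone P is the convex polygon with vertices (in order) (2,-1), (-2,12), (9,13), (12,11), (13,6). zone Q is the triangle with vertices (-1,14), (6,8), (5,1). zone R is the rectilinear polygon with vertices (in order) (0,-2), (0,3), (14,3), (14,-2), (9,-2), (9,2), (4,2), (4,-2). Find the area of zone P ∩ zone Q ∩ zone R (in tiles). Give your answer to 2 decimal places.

0.91

The intersection is the polygon with vertices (5.143,2), (4.538,2), (4.077,3), (5.286,3).
By the shoelace formula its area is 0.91.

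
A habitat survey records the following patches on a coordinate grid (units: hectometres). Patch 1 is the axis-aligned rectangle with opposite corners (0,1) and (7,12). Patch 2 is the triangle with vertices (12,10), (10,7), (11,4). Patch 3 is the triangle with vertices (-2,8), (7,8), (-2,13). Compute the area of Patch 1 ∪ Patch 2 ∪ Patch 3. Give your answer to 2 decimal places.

By inclusion–exclusion:
Individual areas: |Patch 1| = 77, |Patch 2| = 4.5, |Patch 3| = 22.5.
|Patch 1∩Patch 2| = 0.
|Patch 1∩Patch 3| = 13.6111.
|Patch 2∩Patch 3| = 0.
|Patch 1∩Patch 2∩Patch 3| = 0.
|Patch 1 ∪ Patch 2 ∪ Patch 3| = 104 − 13.6111 + 0 = 90.39.

90.39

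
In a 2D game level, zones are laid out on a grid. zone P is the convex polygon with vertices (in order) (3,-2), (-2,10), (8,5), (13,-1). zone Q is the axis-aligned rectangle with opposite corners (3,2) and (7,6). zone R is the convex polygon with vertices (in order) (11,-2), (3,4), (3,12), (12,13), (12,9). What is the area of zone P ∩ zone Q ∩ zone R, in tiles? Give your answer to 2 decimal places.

13.08

The intersection is the polygon with vertices (7,2), (5.667,2), (3,4), (3,6), (6,6), (7,5.5).
By the shoelace formula its area is 13.08.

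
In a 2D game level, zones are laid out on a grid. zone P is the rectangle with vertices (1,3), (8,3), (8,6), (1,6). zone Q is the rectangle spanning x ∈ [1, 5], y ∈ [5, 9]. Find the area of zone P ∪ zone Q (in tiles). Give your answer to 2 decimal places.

By inclusion–exclusion:
Individual areas: |zone P| = 21, |zone Q| = 16.
|zone P∩zone Q|: x∈[1,5], y∈[5,6] → 4·1 = 4.
|zone P ∪ zone Q| = 37 − 4 = 33.00.

33.00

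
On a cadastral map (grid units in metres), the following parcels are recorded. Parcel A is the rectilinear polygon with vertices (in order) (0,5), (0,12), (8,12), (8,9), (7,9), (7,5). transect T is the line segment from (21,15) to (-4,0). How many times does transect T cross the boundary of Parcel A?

2

The segment meets the boundary at (4.333,5), (7,6.6).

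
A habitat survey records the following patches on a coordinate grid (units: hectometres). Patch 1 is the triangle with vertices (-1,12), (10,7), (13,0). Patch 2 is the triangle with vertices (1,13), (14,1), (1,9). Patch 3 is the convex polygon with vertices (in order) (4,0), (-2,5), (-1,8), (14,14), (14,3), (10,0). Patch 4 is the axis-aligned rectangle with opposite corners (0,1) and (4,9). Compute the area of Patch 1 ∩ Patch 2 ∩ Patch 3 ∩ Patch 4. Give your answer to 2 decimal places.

The intersection is the polygon with vertices (2.5,9), (4,9), (4,7.714).
By the shoelace formula its area is 0.96.

0.96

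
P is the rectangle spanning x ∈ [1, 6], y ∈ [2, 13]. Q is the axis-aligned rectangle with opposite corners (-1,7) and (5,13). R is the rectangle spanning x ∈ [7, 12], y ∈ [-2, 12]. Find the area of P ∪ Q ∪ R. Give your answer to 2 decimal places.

By inclusion–exclusion:
Individual areas: |P| = 55, |Q| = 36, |R| = 70.
|P∩Q|: x∈[1,5], y∈[7,13] → 4·6 = 24.
|P∩R| = 0 (no overlap).
|Q∩R| = 0 (no overlap).
|P∩Q∩R| = 0.
|P ∪ Q ∪ R| = 161 − 24 + 0 = 137.00.

137.00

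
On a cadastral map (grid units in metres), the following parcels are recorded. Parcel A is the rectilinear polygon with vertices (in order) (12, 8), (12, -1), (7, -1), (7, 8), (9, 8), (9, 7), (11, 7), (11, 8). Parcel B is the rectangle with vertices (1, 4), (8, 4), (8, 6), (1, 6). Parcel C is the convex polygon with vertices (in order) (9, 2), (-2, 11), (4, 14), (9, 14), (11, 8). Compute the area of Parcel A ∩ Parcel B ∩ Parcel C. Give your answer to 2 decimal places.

The intersection is the polygon with vertices (8,6), (8,4), (7,4), (7,6).
By the shoelace formula its area is 2.00.

2.00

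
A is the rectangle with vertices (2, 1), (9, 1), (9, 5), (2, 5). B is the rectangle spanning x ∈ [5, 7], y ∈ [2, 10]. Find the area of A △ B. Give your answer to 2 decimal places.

|A∩B|: x∈[5,7], y∈[2,5] → 2·3 = 6.
|A △ B| = |A| + |B| − 2·|A∩B| = 28 + 16 − 12 = 32.00.

32.00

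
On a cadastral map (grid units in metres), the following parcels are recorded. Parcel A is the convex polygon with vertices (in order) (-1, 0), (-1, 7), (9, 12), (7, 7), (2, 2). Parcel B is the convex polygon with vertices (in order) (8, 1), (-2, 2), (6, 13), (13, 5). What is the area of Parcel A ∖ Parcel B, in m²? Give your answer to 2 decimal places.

10.85

|Parcel A| = 50.5, |Parcel A∩Parcel B| = 39.6512.
|Parcel A ∖ Parcel B| = |Parcel A| − |Parcel A∩Parcel B| = 50.5 − 39.6512 = 10.85.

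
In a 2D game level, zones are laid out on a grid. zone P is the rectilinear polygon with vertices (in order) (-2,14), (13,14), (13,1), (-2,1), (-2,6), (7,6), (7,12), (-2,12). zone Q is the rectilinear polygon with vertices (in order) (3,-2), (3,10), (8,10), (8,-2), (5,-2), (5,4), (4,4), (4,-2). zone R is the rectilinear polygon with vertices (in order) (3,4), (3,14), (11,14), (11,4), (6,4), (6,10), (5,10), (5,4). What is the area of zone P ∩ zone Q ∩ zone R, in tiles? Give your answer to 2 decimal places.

12.00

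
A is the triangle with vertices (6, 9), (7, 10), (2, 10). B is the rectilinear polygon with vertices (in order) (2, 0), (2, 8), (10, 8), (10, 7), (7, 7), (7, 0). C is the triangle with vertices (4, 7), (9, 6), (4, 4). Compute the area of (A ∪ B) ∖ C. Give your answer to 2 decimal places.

|A ∪ B| = 45.5.
|(A ∪ B) ∩ C| = 6.3.
|(A ∪ B) ∖ C| = 45.5 − 6.3 = 39.20.

39.20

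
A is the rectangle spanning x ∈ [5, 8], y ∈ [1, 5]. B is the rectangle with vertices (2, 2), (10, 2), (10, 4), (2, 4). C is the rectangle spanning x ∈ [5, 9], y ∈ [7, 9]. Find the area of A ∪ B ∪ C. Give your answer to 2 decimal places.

30.00

By inclusion–exclusion:
Individual areas: |A| = 12, |B| = 16, |C| = 8.
|A∩B|: x∈[5,8], y∈[2,4] → 3·2 = 6.
|A∩C| = 0 (no overlap).
|B∩C| = 0 (no overlap).
|A∩B∩C| = 0.
|A ∪ B ∪ C| = 36 − 6 + 0 = 30.00.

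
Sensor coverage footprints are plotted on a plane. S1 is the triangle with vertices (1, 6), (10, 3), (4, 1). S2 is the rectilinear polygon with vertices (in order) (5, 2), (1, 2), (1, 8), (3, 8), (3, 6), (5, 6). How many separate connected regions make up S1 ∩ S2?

1

S1 ∩ S2 is a single connected region.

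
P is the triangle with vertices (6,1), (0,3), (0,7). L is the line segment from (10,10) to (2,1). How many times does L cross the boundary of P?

The segment meets the boundary at (2.914,2.029), (3.882,3.118).

2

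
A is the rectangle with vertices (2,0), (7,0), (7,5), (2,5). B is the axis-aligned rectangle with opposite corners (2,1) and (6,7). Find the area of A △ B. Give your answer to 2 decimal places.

|A∩B|: x∈[2,6], y∈[1,5] → 4·4 = 16.
|A △ B| = |A| + |B| − 2·|A∩B| = 25 + 24 − 32 = 17.00.

17.00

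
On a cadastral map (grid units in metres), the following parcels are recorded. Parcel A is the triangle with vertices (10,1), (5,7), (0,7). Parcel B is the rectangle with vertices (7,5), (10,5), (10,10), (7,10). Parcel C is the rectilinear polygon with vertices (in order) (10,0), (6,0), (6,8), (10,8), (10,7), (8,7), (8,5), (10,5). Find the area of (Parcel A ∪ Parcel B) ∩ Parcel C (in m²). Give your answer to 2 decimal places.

|Parcel A ∪ Parcel B| = 30.
|(Parcel A ∪ Parcel B) ∩ Parcel C| = 9.80.

9.80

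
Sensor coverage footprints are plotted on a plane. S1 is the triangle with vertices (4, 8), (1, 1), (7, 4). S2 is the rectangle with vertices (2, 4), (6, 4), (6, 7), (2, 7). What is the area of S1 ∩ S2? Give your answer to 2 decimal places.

The intersection is the polygon with vertices (3.571,7), (4.75,7), (6,5.333), (6,4), (2.286,4).
By the shoelace formula its area is 8.17.

8.17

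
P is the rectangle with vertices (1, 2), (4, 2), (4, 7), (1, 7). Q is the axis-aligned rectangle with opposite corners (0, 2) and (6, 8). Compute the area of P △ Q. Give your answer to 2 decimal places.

|P∩Q|: x∈[1,4], y∈[2,7] → 3·5 = 15.
|P △ Q| = |P| + |Q| − 2·|P∩Q| = 15 + 36 − 30 = 21.00.

21.00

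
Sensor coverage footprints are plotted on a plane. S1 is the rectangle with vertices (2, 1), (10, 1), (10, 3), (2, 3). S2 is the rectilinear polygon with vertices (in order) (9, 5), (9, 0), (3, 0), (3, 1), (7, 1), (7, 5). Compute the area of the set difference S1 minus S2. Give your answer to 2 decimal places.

12.00

|S1| = 16, |S1∩S2| = 4.
|S1 ∖ S2| = |S1| − |S1∩S2| = 16 − 4 = 12.00.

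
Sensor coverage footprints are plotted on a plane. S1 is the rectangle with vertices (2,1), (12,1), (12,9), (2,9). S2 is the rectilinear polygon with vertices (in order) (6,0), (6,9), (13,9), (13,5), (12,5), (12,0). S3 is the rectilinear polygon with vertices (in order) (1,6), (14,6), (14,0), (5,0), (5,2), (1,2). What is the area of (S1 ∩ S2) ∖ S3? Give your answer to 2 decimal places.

18.00

|S1 ∩ S2| = 48.
|(S1 ∩ S2) ∩ S3| = 30.
|(S1 ∩ S2) ∖ S3| = 48 − 30 = 18.00.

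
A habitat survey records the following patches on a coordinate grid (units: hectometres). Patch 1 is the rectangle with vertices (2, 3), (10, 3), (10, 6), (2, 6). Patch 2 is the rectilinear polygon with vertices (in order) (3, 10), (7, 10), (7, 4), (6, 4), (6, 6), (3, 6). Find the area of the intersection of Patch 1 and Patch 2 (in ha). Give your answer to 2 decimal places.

2.00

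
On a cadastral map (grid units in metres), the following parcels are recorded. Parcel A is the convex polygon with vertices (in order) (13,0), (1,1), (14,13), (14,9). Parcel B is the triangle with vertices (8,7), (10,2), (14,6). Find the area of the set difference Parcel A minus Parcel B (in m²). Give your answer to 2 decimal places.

|Parcel A| = 80.5, |Parcel A∩Parcel B| = 13.9284.
|Parcel A ∖ Parcel B| = |Parcel A| − |Parcel A∩Parcel B| = 80.5 − 13.9284 = 66.57.

66.57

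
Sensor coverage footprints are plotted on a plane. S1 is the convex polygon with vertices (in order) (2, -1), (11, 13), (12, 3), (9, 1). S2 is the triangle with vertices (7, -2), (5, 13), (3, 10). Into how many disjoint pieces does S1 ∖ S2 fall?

2

S1 ∖ S2 splits into 2 disjoint pieces (area 8.3139, area 44.0025).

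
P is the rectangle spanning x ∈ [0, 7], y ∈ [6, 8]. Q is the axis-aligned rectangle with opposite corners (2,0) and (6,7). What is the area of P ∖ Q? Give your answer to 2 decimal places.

10.00

|P∩Q|: x∈[2,6], y∈[6,7] → 4·1 = 4.
|P| = 14.
|P ∖ Q| = |P| − |P∩Q| = 14 − 4 = 10.00.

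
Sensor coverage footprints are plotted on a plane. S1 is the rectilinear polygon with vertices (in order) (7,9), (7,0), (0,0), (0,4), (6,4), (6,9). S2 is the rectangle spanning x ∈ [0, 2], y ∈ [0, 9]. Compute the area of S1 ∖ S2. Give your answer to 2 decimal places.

|S1| = 33, |S1∩S2| = 8.
|S1 ∖ S2| = |S1| − |S1∩S2| = 33 − 8 = 25.00.

25.00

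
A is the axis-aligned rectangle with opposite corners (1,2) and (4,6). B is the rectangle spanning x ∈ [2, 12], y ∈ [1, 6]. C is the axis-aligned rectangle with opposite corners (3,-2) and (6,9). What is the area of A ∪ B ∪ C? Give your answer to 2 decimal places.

By inclusion–exclusion:
Individual areas: |A| = 12, |B| = 50, |C| = 33.
|A∩B|: x∈[2,4], y∈[2,6] → 2·4 = 8.
|A∩C|: x∈[3,4], y∈[2,6] → 1·4 = 4.
|B∩C|: x∈[3,6], y∈[1,6] → 3·5 = 15.
|A∩B∩C| = 4.
|A ∪ B ∪ C| = 95 − 27 + 4 = 72.00.

72.00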